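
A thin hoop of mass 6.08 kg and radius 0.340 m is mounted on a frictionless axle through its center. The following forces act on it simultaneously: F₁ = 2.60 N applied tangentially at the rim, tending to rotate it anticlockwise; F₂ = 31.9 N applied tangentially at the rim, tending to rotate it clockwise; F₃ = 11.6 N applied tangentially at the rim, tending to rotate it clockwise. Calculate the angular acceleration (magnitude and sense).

I = MR² = (6.08)(0.340)² = 0.7028 kg·m².
Taking anticlockwise as positive: τ₁ = +(2.60)(0.340) = +0.8840 N·m; τ₂ = −(31.9)(0.340) = −10.85 N·m; τ₃ = −(11.6)(0.340) = −3.944 N·m.
Net torque τ = -13.91 N·m.
α = τ/I = -13.91/0.7028 = -19.79 rad/s².

α ≈ 19.8 rad/s², clockwise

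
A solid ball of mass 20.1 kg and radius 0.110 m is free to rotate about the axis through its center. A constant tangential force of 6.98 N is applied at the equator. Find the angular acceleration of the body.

I = (2/5)MR² = (2/5)(20.1)(0.110)² = 0.09728 kg·m².
τ = F R = (6.98)(0.110) = 0.7678 N·m.
From τ = Iα: α = 0.7678/0.09728 = 7.892 rad/s².

α ≈ 7.89 rad/s²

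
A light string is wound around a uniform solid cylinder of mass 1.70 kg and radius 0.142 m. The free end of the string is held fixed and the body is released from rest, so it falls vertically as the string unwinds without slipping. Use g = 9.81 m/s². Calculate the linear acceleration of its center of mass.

Translation: Mg − T = Ma. Rotation about the center: TR = Iα with I = ½MR².
With a = αR: T = (I/R²)a = (1/2)M a, so Mg = (1 + 0.5000)Ma.
a = g/(1 + 0.5000) = 9.81/1.500 = 6.540 m/s².

a ≈ 6.54 m/s²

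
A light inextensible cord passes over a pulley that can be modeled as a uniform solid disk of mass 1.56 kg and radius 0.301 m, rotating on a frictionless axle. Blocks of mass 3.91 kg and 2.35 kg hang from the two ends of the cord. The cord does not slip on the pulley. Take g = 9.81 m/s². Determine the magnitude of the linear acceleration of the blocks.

I = ½MR² = (1/2)(1.56)(0.301)² = 0.07067 kg·m².
Heavier block: m₁g − T₁ = m₁a. Lighter block: T₂ − m₂g = m₂a.
Pulley: (T₁ − T₂)R = Iα = I(a/R), so T₁ − T₂ = (I/R²)a = (1/2)M_p a = 0.7800·a.
Adding the three: (m₁ − m₂)g = (m₁ + m₂ + 0.7800)a, so a = (3.91 − 2.35)(9.81)/(3.91 + 2.35 + 0.7800) = 2.174 m/s².

a ≈ 2.17 m/s²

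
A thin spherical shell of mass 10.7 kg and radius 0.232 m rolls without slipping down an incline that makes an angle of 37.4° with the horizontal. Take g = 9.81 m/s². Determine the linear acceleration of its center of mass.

Translation along the incline: Mg sinθ − f = Ma.
Rotation about the center: fR = Iα with I = (2/3)MR². No-slip gives a = αR, so f = (I/R²)a = (2/3)M a.
Substituting: Mg sinθ = (1 + 0.6667)Ma, so a = g sinθ/(1 + 0.6667) = (9.81) sin 37.4° / 1.667 = 3.575 m/s².

a ≈ 3.58 m/s²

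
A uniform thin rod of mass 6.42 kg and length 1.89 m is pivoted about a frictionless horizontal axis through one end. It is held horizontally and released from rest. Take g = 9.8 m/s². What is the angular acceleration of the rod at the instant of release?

About the pivot, I = (1/3)ML² = (1/3)(6.42)(1.89)² = 7.644 kg·m².
The weight acts at the center, a distance L/2 = 0.9450 m from the pivot; τ = Mg(L/2) = 59.46 N·m.
α = τ/I = 59.46/7.644 = 7.778 rad/s².
(Equivalently α = (3g/(2L)) = 7.778 rad/s².)

α ≈ 7.78 rad/s²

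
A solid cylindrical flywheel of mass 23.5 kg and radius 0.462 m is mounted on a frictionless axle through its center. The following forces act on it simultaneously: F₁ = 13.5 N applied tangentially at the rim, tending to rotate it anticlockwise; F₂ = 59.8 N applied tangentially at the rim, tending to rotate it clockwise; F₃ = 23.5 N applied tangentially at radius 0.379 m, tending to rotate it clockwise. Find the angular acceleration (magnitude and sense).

I = ½MR² = (1/2)(23.5)(0.462)² = 2.508 kg·m².
Taking anticlockwise as positive: τ₁ = +(13.5)(0.462) = +6.237 N·m; τ₂ = −(59.8)(0.462) = −27.63 N·m; τ₃ = −(23.5)(0.379) = −8.906 N·m.
Net torque τ = -30.30 N·m.
α = τ/I = -30.30/2.508 = -12.08 rad/s².

α ≈ 12.1 rad/s², clockwise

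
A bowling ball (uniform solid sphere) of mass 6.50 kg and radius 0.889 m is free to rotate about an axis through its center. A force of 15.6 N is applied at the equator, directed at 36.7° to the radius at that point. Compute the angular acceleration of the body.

I = (2/5)MR² = (2/5)(6.50)(0.889)² = 2.055 kg·m².
Only the tangential component produces torque: τ = F R sinθ = (15.6)(0.889) sin 36.7° = 8.288 N·m.
From τ = Iα: α = 8.288/2.055 = 4.033 rad/s².

α ≈ 4.03 rad/s²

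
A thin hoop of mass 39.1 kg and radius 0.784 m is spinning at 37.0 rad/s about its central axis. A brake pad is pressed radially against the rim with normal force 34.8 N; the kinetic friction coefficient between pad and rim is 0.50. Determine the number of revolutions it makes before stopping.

I = MR² = (39.1)(0.784)² = 24.03 kg·m².
Friction force f = μN = (0.50)(34.8) = 17.40 N at the rim; torque magnitude τ = fR = 13.64 N·m, opposing ω.
|α| = τ/I = 13.64/24.03 = 0.5676 rad/s² (deceleration).
ω² = ω₀² − 2|α|θ with ω = 0 ⇒ θ = ω₀²/(2|α|) = 1206 rad = 191.9 rev.

≈ 192 revolutions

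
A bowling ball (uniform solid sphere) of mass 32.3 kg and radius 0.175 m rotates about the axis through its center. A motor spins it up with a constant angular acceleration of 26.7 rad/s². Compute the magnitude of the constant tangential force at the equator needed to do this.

F ≈ 60.4 N

I = (2/5)MR² = (2/5)(32.3)(0.175)² = 0.3957 kg·m².
The required torque is τ = Iα = (0.3957)(26.70) = 10.56 N·m.
A tangential force at the equator gives τ = FR, so F = τ/R = 10.56/0.175 = 60.37 N.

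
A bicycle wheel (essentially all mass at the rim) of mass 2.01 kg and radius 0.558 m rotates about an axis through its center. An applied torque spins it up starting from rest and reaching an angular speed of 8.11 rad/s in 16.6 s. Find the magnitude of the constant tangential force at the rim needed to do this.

F ≈ 0.548 N

I = MR² = (2.01)(0.558)² = 0.6258 kg·m².
α = Δω/Δt = (8.11 − 0)/16.6 = 0.4886 rad/s².
The required torque is τ = Iα = (0.6258)(0.4886) = 0.3058 N·m.
A tangential force at the rim gives τ = FR, so F = τ/R = 0.3058/0.558 = 0.5480 N.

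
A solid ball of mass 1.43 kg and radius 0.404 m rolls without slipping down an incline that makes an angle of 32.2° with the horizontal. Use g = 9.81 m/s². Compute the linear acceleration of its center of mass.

a ≈ 3.73 m/s²

Translation along the incline: Mg sinθ − f = Ma.
Rotation about the center: fR = Iα with I = (2/5)MR². No-slip gives a = αR, so f = (I/R²)a = (2/5)M a.
Substituting: Mg sinθ = (1 + 0.4000)Ma, so a = g sinθ/(1 + 0.4000) = (9.81) sin 32.2° / 1.400 = 3.734 m/s².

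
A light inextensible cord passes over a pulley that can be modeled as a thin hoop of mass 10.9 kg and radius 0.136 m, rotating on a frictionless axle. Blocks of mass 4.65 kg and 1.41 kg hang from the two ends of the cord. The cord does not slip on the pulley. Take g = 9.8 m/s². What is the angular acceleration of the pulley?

I = MR² = (10.9)(0.136)² = 0.2016 kg·m².
Heavier block: m₁g − T₁ = m₁a. Lighter block: T₂ − m₂g = m₂a.
Pulley: (T₁ − T₂)R = Iα = I(a/R), so T₁ − T₂ = (I/R²)a = 1·M_p a = 10.90·a.
Adding the three: (m₁ − m₂)g = (m₁ + m₂ + 10.90)a, so a = (4.65 − 1.41)(9.8)/(4.65 + 1.41 + 10.90) = 1.872 m/s².
α = a/R = 1.872/0.136 = 13.77 rad/s².

α ≈ 13.8 rad/s²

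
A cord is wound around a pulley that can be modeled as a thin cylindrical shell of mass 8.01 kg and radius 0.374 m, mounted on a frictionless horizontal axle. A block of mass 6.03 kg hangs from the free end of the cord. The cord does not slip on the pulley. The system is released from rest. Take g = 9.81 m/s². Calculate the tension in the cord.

I = MR² = (8.01)(0.374)² = 1.120 kg·m².
Block: mg − T = ma. Pulley: TR = Iα. No-slip: a = αR, so T = (I/R²)a = 8.010·a.
Then mg = (m + 8.010)a, so a = (6.03)(9.81)/(6.03 + 8.010) = 4.213 m/s².
T = 8.010·a = 33.75 N.

T ≈ 33.7 N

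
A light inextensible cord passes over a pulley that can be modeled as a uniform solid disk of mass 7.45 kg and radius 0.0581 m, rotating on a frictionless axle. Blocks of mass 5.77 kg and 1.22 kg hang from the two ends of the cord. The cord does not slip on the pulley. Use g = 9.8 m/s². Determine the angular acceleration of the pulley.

I = ½MR² = (1/2)(7.45)(0.0581)² = 0.01257 kg·m².
Heavier block: m₁g − T₁ = m₁a. Lighter block: T₂ − m₂g = m₂a.
Pulley: (T₁ − T₂)R = Iα = I(a/R), so T₁ − T₂ = (I/R²)a = (1/2)M_p a = 3.725·a.
Adding the three: (m₁ − m₂)g = (m₁ + m₂ + 3.725)a, so a = (5.77 − 1.22)(9.8)/(5.77 + 1.22 + 3.725) = 4.161 m/s².
α = a/R = 4.161/0.0581 = 71.63 rad/s².

α ≈ 71.6 rad/s²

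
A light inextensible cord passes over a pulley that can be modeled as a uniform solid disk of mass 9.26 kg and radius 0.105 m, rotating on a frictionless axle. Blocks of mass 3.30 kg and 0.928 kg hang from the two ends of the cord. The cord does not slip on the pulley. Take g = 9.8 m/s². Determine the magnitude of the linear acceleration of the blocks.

a ≈ 2.62 m/s²

I = ½MR² = (1/2)(9.26)(0.105)² = 0.05105 kg·m².
Heavier block: m₁g − T₁ = m₁a. Lighter block: T₂ − m₂g = m₂a.
Pulley: (T₁ − T₂)R = Iα = I(a/R), so T₁ − T₂ = (I/R²)a = (1/2)M_p a = 4.630·a.
Adding the three: (m₁ − m₂)g = (m₁ + m₂ + 4.630)a, so a = (3.30 − 0.928)(9.8)/(3.30 + 0.928 + 4.630) = 2.624 m/s².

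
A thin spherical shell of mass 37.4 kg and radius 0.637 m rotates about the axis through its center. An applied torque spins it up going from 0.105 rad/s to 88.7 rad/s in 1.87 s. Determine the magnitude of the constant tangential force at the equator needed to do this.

I = (2/3)MR² = (2/3)(37.4)(0.637)² = 10.12 kg·m².
α = Δω/Δt = (88.7 − 0.105)/1.87 = 47.38 rad/s².
The required torque is τ = Iα = (10.12)(47.38) = 479.3 N·m.
A tangential force at the equator gives τ = FR, so F = τ/R = 479.3/0.637 = 752.5 N.

F ≈ 752 N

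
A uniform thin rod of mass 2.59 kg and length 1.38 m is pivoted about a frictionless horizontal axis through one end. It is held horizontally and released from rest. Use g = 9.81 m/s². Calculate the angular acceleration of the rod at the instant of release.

About the pivot, I = (1/3)ML² = (1/3)(2.59)(1.38)² = 1.644 kg·m².
The weight acts at the center, a distance L/2 = 0.6900 m from the pivot; τ = Mg(L/2) = 17.53 N·m.
α = τ/I = 17.53/1.644 = 10.66 rad/s².

α ≈ 10.7 rad/s²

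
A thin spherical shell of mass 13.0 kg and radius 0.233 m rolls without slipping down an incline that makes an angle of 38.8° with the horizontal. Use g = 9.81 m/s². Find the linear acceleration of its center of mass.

Translation along the incline: Mg sinθ − f = Ma.
Rotation about the center: fR = Iα with I = (2/3)MR². No-slip gives a = αR, so f = (I/R²)a = (2/3)M a.
Substituting: Mg sinθ = (1 + 0.6667)Ma, so a = g sinθ/(1 + 0.6667) = (9.81) sin 38.8° / 1.667 = 3.688 m/s².

a ≈ 3.69 m/s²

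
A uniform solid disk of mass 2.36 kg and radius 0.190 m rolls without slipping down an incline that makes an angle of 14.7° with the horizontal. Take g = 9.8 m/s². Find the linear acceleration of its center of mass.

Translation along the incline: Mg sinθ − f = Ma.
Rotation about the center: fR = Iα with I = ½MR². No-slip gives a = αR, so f = (I/R²)a = (1/2)M a.
Substituting: Mg sinθ = (1 + 0.5000)Ma, so a = g sinθ/(1 + 0.5000) = (9.8) sin 14.7° / 1.500 = 1.658 m/s².

a ≈ 1.66 m/s²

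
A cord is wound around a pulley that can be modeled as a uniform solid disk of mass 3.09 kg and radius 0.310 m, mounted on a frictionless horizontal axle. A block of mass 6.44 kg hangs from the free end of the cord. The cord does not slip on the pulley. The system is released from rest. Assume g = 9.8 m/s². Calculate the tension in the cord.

I = ½MR² = (1/2)(3.09)(0.310)² = 0.1485 kg·m².
Block: mg − T = ma. Pulley: TR = Iα. No-slip: a = αR, so T = (I/R²)a = 1.545·a.
Then mg = (m + 1.545)a, so a = (6.44)(9.8)/(6.44 + 1.545) = 7.904 m/s².
T = 1.545·a = 12.21 N.

T ≈ 12.2 N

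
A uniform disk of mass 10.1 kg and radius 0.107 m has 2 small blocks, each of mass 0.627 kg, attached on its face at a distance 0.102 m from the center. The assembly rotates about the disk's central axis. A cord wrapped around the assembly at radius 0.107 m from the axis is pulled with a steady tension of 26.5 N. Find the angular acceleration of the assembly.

α ≈ 40.0 rad/s²

I_disk = ½MR² = ½(10.1)(0.107)² = 0.05782 kg·m².
I_blocks = 2·m·r² = 2(0.627)(0.102)² = 0.01305 kg·m².
Total I = 0.07086 kg·m².
τ = F r = (26.5)(0.107) = 2.836 N·m.
α = τ/I = 2.836/0.07086 = 40.01 rad/s².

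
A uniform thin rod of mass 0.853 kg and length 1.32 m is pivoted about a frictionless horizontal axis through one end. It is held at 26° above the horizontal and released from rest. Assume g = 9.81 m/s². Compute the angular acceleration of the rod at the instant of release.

About the pivot, I = (1/3)ML² = (1/3)(0.853)(1.32)² = 0.4954 kg·m².
The weight acts at the center, a distance L/2 = 0.6600 m from the pivot; τ = Mg(L/2) cos 26° = 4.964 N·m.
α = τ/I = 4.964/0.4954 = 10.02 rad/s².
(Equivalently α = (3g/(2L)) cos 26° = 10.02 rad/s².)

α ≈ 10.0 rad/s²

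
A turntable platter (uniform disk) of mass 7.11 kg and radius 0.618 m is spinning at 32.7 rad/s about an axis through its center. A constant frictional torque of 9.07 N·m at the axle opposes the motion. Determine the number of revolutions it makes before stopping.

≈ 12.7 revolutions

I = ½MR² = (1/2)(7.11)(0.618)² = 1.358 kg·m².
The net torque has magnitude 9.07 N·m, opposing ω.
|α| = τ/I = 9.070/1.358 = 6.680 rad/s² (deceleration).
ω² = ω₀² − 2|α|θ with ω = 0 ⇒ θ = ω₀²/(2|α|) = 80.03 rad = 12.74 rev.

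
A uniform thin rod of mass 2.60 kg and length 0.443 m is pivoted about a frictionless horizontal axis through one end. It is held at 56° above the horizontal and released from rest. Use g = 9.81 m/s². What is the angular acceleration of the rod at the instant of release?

About the pivot, I = (1/3)ML² = (1/3)(2.60)(0.443)² = 0.1701 kg·m².
The weight acts at the center, a distance L/2 = 0.2215 m from the pivot; τ = Mg(L/2) cos 56° = 3.159 N·m.
α = τ/I = 3.159/0.1701 = 18.57 rad/s².
(Equivalently α = (3g/(2L)) cos 56° = 18.57 rad/s².)

α ≈ 18.6 rad/s²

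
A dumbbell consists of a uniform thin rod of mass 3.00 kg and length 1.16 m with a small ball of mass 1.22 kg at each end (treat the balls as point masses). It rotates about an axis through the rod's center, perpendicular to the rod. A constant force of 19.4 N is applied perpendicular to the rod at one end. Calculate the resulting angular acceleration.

I_rod = (1/12)ML² = (1/12)(3.00)(1.16)² = 0.3364 kg·m².
I_balls = 2·m·(L/2)² = 2(1.22)(0.5800)² = 0.8208 kg·m².
Total I = 1.157 kg·m².
τ = F·(L/2) = (19.4)(0.580) = 11.25 N·m.
α = τ/I = 11.25/1.157 = 9.723 rad/s².

α ≈ 9.72 rad/s²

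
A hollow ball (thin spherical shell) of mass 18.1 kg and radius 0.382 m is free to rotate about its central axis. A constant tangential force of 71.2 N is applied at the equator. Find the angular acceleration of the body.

α ≈ 15.4 rad/s²

I = (2/3)MR² = (2/3)(18.1)(0.382)² = 1.761 kg·m².
τ = F R = (71.2)(0.382) = 27.20 N·m.
From τ = Iα: α = 27.20/1.761 = 15.45 rad/s².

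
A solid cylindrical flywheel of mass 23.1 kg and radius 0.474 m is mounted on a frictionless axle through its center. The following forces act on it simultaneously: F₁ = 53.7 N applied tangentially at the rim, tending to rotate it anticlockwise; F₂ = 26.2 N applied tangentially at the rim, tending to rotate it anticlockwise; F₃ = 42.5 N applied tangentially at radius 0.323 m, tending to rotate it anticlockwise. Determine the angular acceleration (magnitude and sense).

I = ½MR² = (1/2)(23.1)(0.474)² = 2.595 kg·m².
Taking anticlockwise as positive: τ₁ = +(53.7)(0.474) = +25.45 N·m; τ₂ = +(26.2)(0.474) = +12.42 N·m; τ₃ = +(42.5)(0.323) = +13.73 N·m.
Net torque τ = 51.60 N·m.
α = τ/I = 51.60/2.595 = 19.88 rad/s².

α ≈ 19.9 rad/s², anticlockwise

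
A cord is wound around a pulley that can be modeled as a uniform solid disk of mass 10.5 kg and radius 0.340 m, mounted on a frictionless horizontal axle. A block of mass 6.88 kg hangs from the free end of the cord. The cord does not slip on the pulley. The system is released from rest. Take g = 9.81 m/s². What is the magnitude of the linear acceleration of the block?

I = ½MR² = (1/2)(10.5)(0.340)² = 0.6069 kg·m².
Block: mg − T = ma. Pulley: TR = Iα. No-slip: a = αR, so T = (I/R²)a = 5.250·a.
Then mg = (m + 5.250)a, so a = (6.88)(9.81)/(6.88 + 5.250) = 5.564 m/s².

a ≈ 5.56 m/s²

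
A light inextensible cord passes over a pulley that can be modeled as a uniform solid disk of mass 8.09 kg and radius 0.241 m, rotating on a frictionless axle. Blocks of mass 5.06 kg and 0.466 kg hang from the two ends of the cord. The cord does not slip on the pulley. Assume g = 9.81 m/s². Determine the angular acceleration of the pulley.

I = ½MR² = (1/2)(8.09)(0.241)² = 0.2349 kg·m².
Heavier block: m₁g − T₁ = m₁a. Lighter block: T₂ − m₂g = m₂a.
Pulley: (T₁ − T₂)R = Iα = I(a/R), so T₁ − T₂ = (I/R²)a = (1/2)M_p a = 4.045·a.
Adding the three: (m₁ − m₂)g = (m₁ + m₂ + 4.045)a, so a = (5.06 − 0.466)(9.81)/(5.06 + 0.466 + 4.045) = 4.709 m/s².
α = a/R = 4.709/0.241 = 19.54 rad/s².

α ≈ 19.5 rad/s²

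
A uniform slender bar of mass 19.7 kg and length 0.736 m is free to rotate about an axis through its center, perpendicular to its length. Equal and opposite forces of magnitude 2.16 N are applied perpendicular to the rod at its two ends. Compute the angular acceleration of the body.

α ≈ 1.79 rad/s²

I = (1/12)ML² = (1/12)(19.7)(0.736)² = 0.8893 kg·m².
The couple gives τ = F·(L/2) + F·(L/2) = F L = (2.16)(0.736) = 1.590 N·m.
From τ = Iα: α = 1.590/0.8893 = 1.788 rad/s².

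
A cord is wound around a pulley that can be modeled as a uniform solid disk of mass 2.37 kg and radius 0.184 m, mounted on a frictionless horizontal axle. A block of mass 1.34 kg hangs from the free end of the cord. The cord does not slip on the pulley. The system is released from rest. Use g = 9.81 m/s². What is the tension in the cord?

T ≈ 6.17 N

I = ½MR² = (1/2)(2.37)(0.184)² = 0.04012 kg·m².
Block: mg − T = ma. Pulley: TR = Iα. No-slip: a = αR, so T = (I/R²)a = 1.185·a.
Then mg = (m + 1.185)a, so a = (1.34)(9.81)/(1.34 + 1.185) = 5.206 m/s².
T = 1.185·a = 6.169 N.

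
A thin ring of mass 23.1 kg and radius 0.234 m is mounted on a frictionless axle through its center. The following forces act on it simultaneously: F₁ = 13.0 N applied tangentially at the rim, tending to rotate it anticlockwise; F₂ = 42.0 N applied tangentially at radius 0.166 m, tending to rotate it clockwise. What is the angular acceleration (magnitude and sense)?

α ≈ 3.11 rad/s², clockwise

I = MR² = (23.1)(0.234)² = 1.265 kg·m².
Taking anticlockwise as positive: τ₁ = +(13.0)(0.234) = +3.042 N·m; τ₂ = −(42.0)(0.166) = −6.972 N·m.
Net torque τ = -3.930 N·m.
α = τ/I = -3.930/1.265 = -3.107 rad/s².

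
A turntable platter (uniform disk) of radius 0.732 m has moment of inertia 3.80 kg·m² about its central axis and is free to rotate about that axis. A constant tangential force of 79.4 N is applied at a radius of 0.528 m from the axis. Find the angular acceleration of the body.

τ = F·r = (79.4)(0.528) = 41.92 N·m.
From τ = Iα: α = 41.92/3.800 = 11.03 rad/s².

α ≈ 11.0 rad/s²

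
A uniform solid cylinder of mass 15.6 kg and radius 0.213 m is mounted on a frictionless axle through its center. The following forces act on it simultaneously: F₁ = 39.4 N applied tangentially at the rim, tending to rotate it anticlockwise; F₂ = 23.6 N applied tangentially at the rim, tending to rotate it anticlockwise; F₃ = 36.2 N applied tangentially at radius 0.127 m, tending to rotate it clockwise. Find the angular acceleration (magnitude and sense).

I = ½MR² = (1/2)(15.6)(0.213)² = 0.3539 kg·m².
Taking anticlockwise as positive: τ₁ = +(39.4)(0.213) = +8.392 N·m; τ₂ = +(23.6)(0.213) = +5.027 N·m; τ₃ = −(36.2)(0.127) = −4.597 N·m.
Net torque τ = 8.822 N·m.
α = τ/I = 8.822/0.3539 = 24.93 rad/s².

α ≈ 24.9 rad/s², anticlockwise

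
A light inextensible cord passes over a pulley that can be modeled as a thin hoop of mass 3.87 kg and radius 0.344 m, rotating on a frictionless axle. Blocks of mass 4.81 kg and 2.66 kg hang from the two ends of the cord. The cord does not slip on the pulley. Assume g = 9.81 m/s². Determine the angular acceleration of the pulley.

I = MR² = (3.87)(0.344)² = 0.4580 kg·m².
Heavier block: m₁g − T₁ = m₁a. Lighter block: T₂ − m₂g = m₂a.
Pulley: (T₁ − T₂)R = Iα = I(a/R), so T₁ − T₂ = (I/R²)a = 1·M_p a = 3.870·a.
Adding the three: (m₁ − m₂)g = (m₁ + m₂ + 3.870)a, so a = (4.81 − 2.66)(9.81)/(4.81 + 2.66 + 3.870) = 1.860 m/s².
α = a/R = 1.860/0.344 = 5.407 rad/s².

α ≈ 5.41 rad/s²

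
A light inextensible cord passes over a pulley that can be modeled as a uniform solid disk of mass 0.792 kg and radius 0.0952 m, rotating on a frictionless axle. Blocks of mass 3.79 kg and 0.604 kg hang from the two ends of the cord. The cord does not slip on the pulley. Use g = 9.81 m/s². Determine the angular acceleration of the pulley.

α ≈ 68.5 rad/s²

I = ½MR² = (1/2)(0.792)(0.0952)² = 0.003589 kg·m².
Heavier block: m₁g − T₁ = m₁a. Lighter block: T₂ − m₂g = m₂a.
Pulley: (T₁ − T₂)R = Iα = I(a/R), so T₁ − T₂ = (I/R²)a = (1/2)M_p a = 0.3960·a.
Adding the three: (m₁ − m₂)g = (m₁ + m₂ + 0.3960)a, so a = (3.79 − 0.604)(9.81)/(3.79 + 0.604 + 0.3960) = 6.525 m/s².
α = a/R = 6.525/0.0952 = 68.54 rad/s².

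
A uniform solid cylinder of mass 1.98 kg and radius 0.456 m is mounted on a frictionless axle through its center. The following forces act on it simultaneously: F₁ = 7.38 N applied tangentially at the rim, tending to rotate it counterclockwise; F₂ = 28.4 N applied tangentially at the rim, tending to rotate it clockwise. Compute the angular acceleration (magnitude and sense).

α ≈ 46.6 rad/s², clockwise

I = ½MR² = (1/2)(1.98)(0.456)² = 0.2059 kg·m².
Taking counterclockwise as positive: τ₁ = +(7.38)(0.456) = +3.365 N·m; τ₂ = −(28.4)(0.456) = −12.95 N·m.
Net torque τ = -9.585 N·m.
α = τ/I = -9.585/0.2059 = -46.56 rad/s².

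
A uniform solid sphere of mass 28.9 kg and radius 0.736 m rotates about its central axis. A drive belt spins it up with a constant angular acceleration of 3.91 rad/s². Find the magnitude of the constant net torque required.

τ ≈ 24.5 N·m

I = (2/5)MR² = (2/5)(28.9)(0.736)² = 6.262 kg·m².
τ = Iα = (6.262)(3.910) = 24.48 N·m.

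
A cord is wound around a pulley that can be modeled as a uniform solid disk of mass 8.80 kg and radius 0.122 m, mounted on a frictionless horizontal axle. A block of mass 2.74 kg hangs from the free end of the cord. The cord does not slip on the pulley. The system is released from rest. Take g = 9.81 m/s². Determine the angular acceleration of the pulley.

I = ½MR² = (1/2)(8.80)(0.122)² = 0.06549 kg·m².
Block: mg − T = ma. Pulley: TR = Iα. No-slip: a = αR, so T = (I/R²)a = 4.400·a.
Then mg = (m + 4.400)a, so a = (2.74)(9.81)/(2.74 + 4.400) = 3.765 m/s².
α = a/R = 3.765/0.122 = 30.86 rad/s².

α ≈ 30.9 rad/s²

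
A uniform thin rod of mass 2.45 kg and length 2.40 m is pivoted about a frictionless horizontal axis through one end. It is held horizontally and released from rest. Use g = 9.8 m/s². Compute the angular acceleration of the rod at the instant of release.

α ≈ 6.13 rad/s²

About the pivot, I = (1/3)ML² = (1/3)(2.45)(2.40)² = 4.704 kg·m².
The weight acts at the center, a distance L/2 = 1.200 m from the pivot; τ = Mg(L/2) = 28.81 N·m.
α = τ/I = 28.81/4.704 = 6.125 rad/s².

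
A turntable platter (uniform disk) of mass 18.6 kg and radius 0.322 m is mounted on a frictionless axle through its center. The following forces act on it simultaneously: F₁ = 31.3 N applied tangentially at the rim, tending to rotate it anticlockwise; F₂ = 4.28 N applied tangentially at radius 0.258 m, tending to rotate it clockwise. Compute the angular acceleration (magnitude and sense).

I = ½MR² = (1/2)(18.6)(0.322)² = 0.9643 kg·m².
Taking anticlockwise as positive: τ₁ = +(31.3)(0.322) = +10.08 N·m; τ₂ = −(4.28)(0.258) = −1.104 N·m.
Net torque τ = 8.974 N·m.
α = τ/I = 8.974/0.9643 = 9.307 rad/s².

α ≈ 9.31 rad/s², anticlockwise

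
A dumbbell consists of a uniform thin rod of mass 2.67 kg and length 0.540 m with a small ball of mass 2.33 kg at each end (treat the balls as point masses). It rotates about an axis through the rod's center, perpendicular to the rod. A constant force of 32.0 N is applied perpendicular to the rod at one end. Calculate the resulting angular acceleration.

α ≈ 21.4 rad/s²

I_rod = (1/12)ML² = (1/12)(2.67)(0.540)² = 0.06488 kg·m².
I_balls = 2·m·(L/2)² = 2(2.33)(0.2700)² = 0.3397 kg·m².
Total I = 0.4046 kg·m².
τ = F·(L/2) = (32.0)(0.270) = 8.640 N·m.
α = τ/I = 8.640/0.4046 = 21.35 rad/s².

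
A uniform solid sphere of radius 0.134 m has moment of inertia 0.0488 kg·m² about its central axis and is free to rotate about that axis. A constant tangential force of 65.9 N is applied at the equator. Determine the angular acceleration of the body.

α ≈ 181 rad/s²

τ = F R = (65.9)(0.134) = 8.831 N·m.
Newton's second law for rotation, τ = Iα, gives α = τ/I = 8.831/0.04880 = 181.0 rad/s².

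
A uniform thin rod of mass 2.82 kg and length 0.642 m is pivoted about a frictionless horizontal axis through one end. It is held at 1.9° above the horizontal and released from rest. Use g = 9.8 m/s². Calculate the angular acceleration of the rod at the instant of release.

α ≈ 22.9 rad/s²

About the pivot, I = (1/3)ML² = (1/3)(2.82)(0.642)² = 0.3874 kg·m².
The weight acts at the center, a distance L/2 = 0.3210 m from the pivot; τ = Mg(L/2) cos 1.9° = 8.866 N·m.
α = τ/I = 8.866/0.3874 = 22.88 rad/s².
(Equivalently α = (3g/(2L)) cos 1.9° = 22.88 rad/s².)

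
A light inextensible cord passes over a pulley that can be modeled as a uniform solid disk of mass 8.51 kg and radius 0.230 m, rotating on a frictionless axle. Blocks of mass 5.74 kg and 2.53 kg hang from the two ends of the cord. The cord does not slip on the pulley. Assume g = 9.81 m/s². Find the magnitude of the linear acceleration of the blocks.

I = ½MR² = (1/2)(8.51)(0.230)² = 0.2251 kg·m².
Heavier block: m₁g − T₁ = m₁a. Lighter block: T₂ − m₂g = m₂a.
Pulley: (T₁ − T₂)R = Iα = I(a/R), so T₁ − T₂ = (I/R²)a = (1/2)M_p a = 4.255·a.
Adding the three: (m₁ − m₂)g = (m₁ + m₂ + 4.255)a, so a = (5.74 − 2.53)(9.81)/(5.74 + 2.53 + 4.255) = 2.514 m/s².

a ≈ 2.51 m/s²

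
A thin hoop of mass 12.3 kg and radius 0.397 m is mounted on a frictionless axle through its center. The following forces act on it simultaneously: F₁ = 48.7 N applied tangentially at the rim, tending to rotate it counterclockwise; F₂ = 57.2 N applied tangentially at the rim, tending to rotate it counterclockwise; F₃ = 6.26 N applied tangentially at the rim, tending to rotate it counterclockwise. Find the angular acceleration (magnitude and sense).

α ≈ 23.0 rad/s², counterclockwise

I = MR² = (12.3)(0.397)² = 1.939 kg·m².
Taking counterclockwise as positive: τ₁ = +(48.7)(0.397) = +19.33 N·m; τ₂ = +(57.2)(0.397) = +22.71 N·m; τ₃ = +(6.26)(0.397) = +2.485 N·m.
Net torque τ = 44.53 N·m.
α = τ/I = 44.53/1.939 = 22.97 rad/s².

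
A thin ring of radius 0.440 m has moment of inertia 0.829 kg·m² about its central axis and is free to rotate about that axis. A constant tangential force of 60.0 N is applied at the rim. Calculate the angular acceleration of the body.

τ = F R = (60.0)(0.440) = 26.40 N·m.
Newton's second law for rotation, τ = Iα, gives α = τ/I = 26.40/0.8290 = 31.85 rad/s².

α ≈ 31.8 rad/s²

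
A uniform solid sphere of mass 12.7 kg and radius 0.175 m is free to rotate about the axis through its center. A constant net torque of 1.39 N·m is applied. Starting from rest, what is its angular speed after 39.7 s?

I = (2/5)MR² = (2/5)(12.7)(0.175)² = 0.1556 kg·m².
α = τ/I = 1.39/0.1556 = 8.935 rad/s².
ω = ω₀ + αt = 0 + (8.935)(39.7) = 354.7 rad/s.

ω ≈ 355 rad/s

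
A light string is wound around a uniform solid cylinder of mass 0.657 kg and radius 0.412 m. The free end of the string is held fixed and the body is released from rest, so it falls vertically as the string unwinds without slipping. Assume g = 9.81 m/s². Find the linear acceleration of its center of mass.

Translation: Mg − T = Ma. Rotation about the center: TR = Iα with I = ½MR².
With a = αR: T = (I/R²)a = (1/2)M a, so Mg = (1 + 0.5000)Ma.
a = g/(1 + 0.5000) = 9.81/1.500 = 6.540 m/s².

a ≈ 6.54 m/s²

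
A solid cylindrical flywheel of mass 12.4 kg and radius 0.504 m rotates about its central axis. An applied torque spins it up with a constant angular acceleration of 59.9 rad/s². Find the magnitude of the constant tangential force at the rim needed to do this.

I = ½MR² = (1/2)(12.4)(0.504)² = 1.575 kg·m².
The required torque is τ = Iα = (1.575)(59.90) = 94.34 N·m.
A tangential force at the rim gives τ = FR, so F = τ/R = 94.34/0.504 = 187.2 N.

F ≈ 187 N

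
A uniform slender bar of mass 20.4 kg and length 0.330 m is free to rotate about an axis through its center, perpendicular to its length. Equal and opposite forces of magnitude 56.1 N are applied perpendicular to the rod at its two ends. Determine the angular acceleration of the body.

I = (1/12)ML² = (1/12)(20.4)(0.330)² = 0.1851 kg·m².
The couple gives τ = F·(L/2) + F·(L/2) = F L = (56.1)(0.330) = 18.51 N·m.
From τ = Iα: α = 18.51/0.1851 = 100.0 rad/s².

α ≈ 100 rad/s²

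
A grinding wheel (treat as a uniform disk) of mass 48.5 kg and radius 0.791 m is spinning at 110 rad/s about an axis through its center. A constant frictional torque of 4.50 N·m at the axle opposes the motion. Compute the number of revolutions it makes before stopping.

≈ 3250 revolutions

I = ½MR² = (1/2)(48.5)(0.791)² = 15.17 kg·m².
The net torque has magnitude 4.50 N·m, opposing ω.
|α| = τ/I = 4.500/15.17 = 0.2966 rad/s² (deceleration).
ω² = ω₀² − 2|α|θ with ω = 0 ⇒ θ = ω₀²/(2|α|) = 20400 rad = 3247 rev.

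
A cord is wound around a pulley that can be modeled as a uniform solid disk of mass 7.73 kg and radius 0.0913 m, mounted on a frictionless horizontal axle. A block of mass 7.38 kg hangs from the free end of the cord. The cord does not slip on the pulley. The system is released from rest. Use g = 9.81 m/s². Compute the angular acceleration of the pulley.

α ≈ 70.5 rad/s²

I = ½MR² = (1/2)(7.73)(0.0913)² = 0.03222 kg·m².
Block: mg − T = ma. Pulley: TR = Iα. No-slip: a = αR, so T = (I/R²)a = 3.865·a.
Then mg = (m + 3.865)a, so a = (7.38)(9.81)/(7.38 + 3.865) = 6.438 m/s².
α = a/R = 6.438/0.0913 = 70.52 rad/s².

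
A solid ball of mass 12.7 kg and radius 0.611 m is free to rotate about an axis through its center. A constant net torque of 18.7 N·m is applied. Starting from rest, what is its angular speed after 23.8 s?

ω ≈ 235 rad/s

I = (2/5)MR² = (2/5)(12.7)(0.611)² = 1.896 kg·m².
α = τ/I = 18.7/1.896 = 9.860 rad/s².
ω = ω₀ + αt = 0 + (9.860)(23.8) = 234.7 rad/s.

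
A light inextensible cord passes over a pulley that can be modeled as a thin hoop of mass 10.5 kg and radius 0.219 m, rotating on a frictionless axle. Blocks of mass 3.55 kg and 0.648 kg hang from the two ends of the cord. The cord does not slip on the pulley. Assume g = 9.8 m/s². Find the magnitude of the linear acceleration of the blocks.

a ≈ 1.93 m/s²

I = MR² = (10.5)(0.219)² = 0.5036 kg·m².
Heavier block: m₁g − T₁ = m₁a. Lighter block: T₂ − m₂g = m₂a.
Pulley: (T₁ − T₂)R = Iα = I(a/R), so T₁ − T₂ = (I/R²)a = 1·M_p a = 10.50·a.
Adding the three: (m₁ − m₂)g = (m₁ + m₂ + 10.50)a, so a = (3.55 − 0.648)(9.8)/(3.55 + 0.648 + 10.50) = 1.935 m/s².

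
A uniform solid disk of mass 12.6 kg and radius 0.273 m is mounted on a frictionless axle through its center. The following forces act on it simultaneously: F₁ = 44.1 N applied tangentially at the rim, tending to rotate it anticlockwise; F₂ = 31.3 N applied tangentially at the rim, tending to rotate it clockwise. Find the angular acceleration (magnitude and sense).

α ≈ 7.44 rad/s², anticlockwise

I = ½MR² = (1/2)(12.6)(0.273)² = 0.4695 kg·m².
Taking anticlockwise as positive: τ₁ = +(44.1)(0.273) = +12.04 N·m; τ₂ = −(31.3)(0.273) = −8.545 N·m.
Net torque τ = 3.494 N·m.
α = τ/I = 3.494/0.4695 = 7.442 rad/s².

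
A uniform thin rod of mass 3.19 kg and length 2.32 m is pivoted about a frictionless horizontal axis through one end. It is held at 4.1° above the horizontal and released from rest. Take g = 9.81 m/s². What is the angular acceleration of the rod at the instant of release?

About the pivot, I = (1/3)ML² = (1/3)(3.19)(2.32)² = 5.723 kg·m².
The weight acts at the center, a distance L/2 = 1.160 m from the pivot; τ = Mg(L/2) cos 4.1° = 36.21 N·m.
α = τ/I = 36.21/5.723 = 6.326 rad/s².
(Equivalently α = (3g/(2L)) cos 4.1° = 6.326 rad/s².)

α ≈ 6.33 rad/s²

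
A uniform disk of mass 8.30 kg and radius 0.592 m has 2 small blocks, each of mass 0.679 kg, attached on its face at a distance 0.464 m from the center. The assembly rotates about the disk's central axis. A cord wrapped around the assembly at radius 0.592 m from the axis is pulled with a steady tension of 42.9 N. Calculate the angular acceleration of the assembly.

α ≈ 14.5 rad/s²

I_disk = ½MR² = ½(8.30)(0.592)² = 1.454 kg·m².
I_blocks = 2·m·r² = 2(0.679)(0.464)² = 0.2924 kg·m².
Total I = 1.747 kg·m².
τ = F r = (42.9)(0.592) = 25.40 N·m.
α = τ/I = 25.40/1.747 = 14.54 rad/s².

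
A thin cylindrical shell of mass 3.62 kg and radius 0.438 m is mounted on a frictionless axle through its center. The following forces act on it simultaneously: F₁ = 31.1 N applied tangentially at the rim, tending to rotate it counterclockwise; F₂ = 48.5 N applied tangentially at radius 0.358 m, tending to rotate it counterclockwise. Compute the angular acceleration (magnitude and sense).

α ≈ 44.6 rad/s², counterclockwise

I = MR² = (3.62)(0.438)² = 0.6945 kg·m².
Taking counterclockwise as positive: τ₁ = +(31.1)(0.438) = +13.62 N·m; τ₂ = +(48.5)(0.358) = +17.36 N·m.
Net torque τ = 30.98 N·m.
α = τ/I = 30.98/0.6945 = 44.62 rad/s².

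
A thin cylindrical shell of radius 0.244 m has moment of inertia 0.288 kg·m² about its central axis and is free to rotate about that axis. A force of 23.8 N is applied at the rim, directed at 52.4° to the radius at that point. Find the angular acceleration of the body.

α ≈ 16.0 rad/s²

Only the tangential component produces torque: τ = F R sinθ = (23.8)(0.244) sin 52.4° = 4.601 N·m.
From τ = Iα: α = 4.601/0.2880 = 15.98 rad/s².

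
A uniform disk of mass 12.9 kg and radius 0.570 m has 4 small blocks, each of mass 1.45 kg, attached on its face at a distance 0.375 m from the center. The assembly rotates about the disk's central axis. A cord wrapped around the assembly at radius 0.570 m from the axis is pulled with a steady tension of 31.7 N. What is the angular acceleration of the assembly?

α ≈ 6.21 rad/s²

I_disk = ½MR² = ½(12.9)(0.570)² = 2.096 kg·m².
I_blocks = 4·m·r² = 4(1.45)(0.375)² = 0.8156 kg·m².
Total I = 2.911 kg·m².
τ = F r = (31.7)(0.570) = 18.07 N·m.
α = τ/I = 18.07/2.911 = 6.207 rad/s².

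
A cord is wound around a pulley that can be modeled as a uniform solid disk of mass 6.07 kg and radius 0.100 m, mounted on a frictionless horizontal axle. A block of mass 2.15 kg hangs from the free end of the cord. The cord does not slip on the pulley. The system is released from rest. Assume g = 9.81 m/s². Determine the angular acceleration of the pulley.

α ≈ 40.7 rad/s²

I = ½MR² = (1/2)(6.07)(0.100)² = 0.03035 kg·m².
Block: mg − T = ma. Pulley: TR = Iα. No-slip: a = αR, so T = (I/R²)a = 3.035·a.
Then mg = (m + 3.035)a, so a = (2.15)(9.81)/(2.15 + 3.035) = 4.068 m/s².
α = a/R = 4.068/0.100 = 40.68 rad/s².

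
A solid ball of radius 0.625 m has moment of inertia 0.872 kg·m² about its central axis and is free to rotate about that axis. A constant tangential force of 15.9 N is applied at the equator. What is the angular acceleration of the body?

τ = F R = (15.9)(0.625) = 9.938 N·m.
From τ = Iα: α = 9.938/0.8720 = 11.40 rad/s².

α ≈ 11.4 rad/s²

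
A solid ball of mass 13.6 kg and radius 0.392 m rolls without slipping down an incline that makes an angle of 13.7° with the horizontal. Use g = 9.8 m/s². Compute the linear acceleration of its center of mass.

a ≈ 1.66 m/s²

Translation along the incline: Mg sinθ − f = Ma.
Rotation about the center: fR = Iα with I = (2/5)MR². No-slip gives a = αR, so f = (I/R²)a = (2/5)M a.
Substituting: Mg sinθ = (1 + 0.4000)Ma, so a = g sinθ/(1 + 0.4000) = (9.8) sin 13.7° / 1.400 = 1.658 m/s².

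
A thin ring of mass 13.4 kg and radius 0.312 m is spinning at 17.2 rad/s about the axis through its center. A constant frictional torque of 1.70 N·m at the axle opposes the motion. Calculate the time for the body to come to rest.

t ≈ 13.2 s

I = MR² = (13.4)(0.312)² = 1.304 kg·m².
The net torque has magnitude 1.70 N·m, opposing ω.
|α| = τ/I = 1.700/1.304 = 1.303 rad/s² (deceleration).
0 = ω₀ − |α|t ⇒ t = ω₀/|α| = 17.2/1.303 = 13.20 s.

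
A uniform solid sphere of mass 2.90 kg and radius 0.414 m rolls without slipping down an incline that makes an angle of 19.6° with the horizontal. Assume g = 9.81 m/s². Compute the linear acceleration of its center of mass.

a ≈ 2.35 m/s²

Translation along the incline: Mg sinθ − f = Ma.
Rotation about the center: fR = Iα with I = (2/5)MR². No-slip gives a = αR, so f = (I/R²)a = (2/5)M a.
Substituting: Mg sinθ = (1 + 0.4000)Ma, so a = g sinθ/(1 + 0.4000) = (9.81) sin 19.6° / 1.400 = 2.351 m/s².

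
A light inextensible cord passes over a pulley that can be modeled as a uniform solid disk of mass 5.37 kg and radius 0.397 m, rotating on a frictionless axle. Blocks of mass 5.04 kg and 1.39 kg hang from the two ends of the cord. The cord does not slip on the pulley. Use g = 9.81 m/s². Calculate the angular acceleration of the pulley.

α ≈ 9.89 rad/s²

I = ½MR² = (1/2)(5.37)(0.397)² = 0.4232 kg·m².
Heavier block: m₁g − T₁ = m₁a. Lighter block: T₂ − m₂g = m₂a.
Pulley: (T₁ − T₂)R = Iα = I(a/R), so T₁ − T₂ = (I/R²)a = (1/2)M_p a = 2.685·a.
Adding the three: (m₁ − m₂)g = (m₁ + m₂ + 2.685)a, so a = (5.04 − 1.39)(9.81)/(5.04 + 1.39 + 2.685) = 3.928 m/s².
α = a/R = 3.928/0.397 = 9.895 rad/s².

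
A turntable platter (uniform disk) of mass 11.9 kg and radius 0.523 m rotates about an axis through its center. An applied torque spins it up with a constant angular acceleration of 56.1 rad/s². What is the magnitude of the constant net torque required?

τ ≈ 91.3 N·m

I = ½MR² = (1/2)(11.9)(0.523)² = 1.627 kg·m².
τ = Iα = (1.627)(56.10) = 91.30 N·m.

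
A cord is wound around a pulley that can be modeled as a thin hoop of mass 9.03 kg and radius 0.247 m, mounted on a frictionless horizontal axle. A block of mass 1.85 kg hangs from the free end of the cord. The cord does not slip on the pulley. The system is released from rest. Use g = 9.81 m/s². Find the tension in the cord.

T ≈ 15.1 N

I = MR² = (9.03)(0.247)² = 0.5509 kg·m².
Block: mg − T = ma. Pulley: TR = Iα. No-slip: a = αR, so T = (I/R²)a = 9.030·a.
Then mg = (m + 9.030)a, so a = (1.85)(9.81)/(1.85 + 9.030) = 1.668 m/s².
T = 9.030·a = 15.06 N.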